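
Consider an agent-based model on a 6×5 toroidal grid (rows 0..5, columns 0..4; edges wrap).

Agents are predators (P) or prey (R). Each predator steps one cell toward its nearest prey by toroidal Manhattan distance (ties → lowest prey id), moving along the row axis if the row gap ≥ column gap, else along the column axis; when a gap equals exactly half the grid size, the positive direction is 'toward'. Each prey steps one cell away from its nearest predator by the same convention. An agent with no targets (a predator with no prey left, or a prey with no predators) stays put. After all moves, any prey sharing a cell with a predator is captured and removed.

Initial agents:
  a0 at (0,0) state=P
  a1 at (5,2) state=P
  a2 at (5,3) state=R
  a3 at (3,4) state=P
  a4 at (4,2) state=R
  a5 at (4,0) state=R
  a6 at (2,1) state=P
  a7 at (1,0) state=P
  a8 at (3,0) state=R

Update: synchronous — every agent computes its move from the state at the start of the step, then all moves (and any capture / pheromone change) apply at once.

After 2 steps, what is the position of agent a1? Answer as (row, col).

(5, 4)

t=1: a0@(5,0):P a1@(5,3):P a2@(5,4):R a3@(3,0):P a4@(3,2):R a6@(3,1):P a7@(2,0):P
t=2: a0@(5,4):P a1@(5,4):P a2@(5,3):R a3@(3,1):P a4@(3,3):R a6@(3,2):P a7@(2,1):P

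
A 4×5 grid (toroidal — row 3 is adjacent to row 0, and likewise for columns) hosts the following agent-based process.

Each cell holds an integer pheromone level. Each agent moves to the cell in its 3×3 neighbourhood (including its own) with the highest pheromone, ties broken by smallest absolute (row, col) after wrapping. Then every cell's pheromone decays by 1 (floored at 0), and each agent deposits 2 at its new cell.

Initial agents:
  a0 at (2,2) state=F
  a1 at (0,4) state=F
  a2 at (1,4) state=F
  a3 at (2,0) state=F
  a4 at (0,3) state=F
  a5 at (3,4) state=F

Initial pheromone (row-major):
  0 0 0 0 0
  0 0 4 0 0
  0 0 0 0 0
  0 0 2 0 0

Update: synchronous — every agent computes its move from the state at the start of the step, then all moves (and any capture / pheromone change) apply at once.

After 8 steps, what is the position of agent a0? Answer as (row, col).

(1, 2)

t=1: a0@(1,2) a1@(0,0) a2@(0,0) a3@(1,0) a4@(1,2) a5@(0,0) | pheromone: 6 0 0 0 0 / 2 0 7 0 0 / 0 0 0 0 0 / 0 0 1 0 0
t=2: a0@(1,2) a1@(0,0) a2@(0,0) a3@(0,0) a4@(1,2) a5@(0,0) | pheromone: 13 0 0 0 0 / 1 0 10 0 0 / 0 0 0 0 0 / 0 0 0 0 0
t=3: a0@(1,2) a1@(0,0) a2@(0,0) a3@(0,0) a4@(1,2) a5@(0,0) | pheromone: 20 0 0 0 0 / 0 0 13 0 0 / 0 0 0 0 0 / 0 0 0 0 0
t=4: a0@(1,2) a1@(0,0) a2@(0,0) a3@(0,0) a4@(1,2) a5@(0,0) | pheromone: 27 0 0 0 0 / 0 0 16 0 0 / 0 0 0 0 0 / 0 0 0 0 0
t=5: a0@(1,2) a1@(0,0) a2@(0,0) a3@(0,0) a4@(1,2) a5@(0,0) | pheromone: 34 0 0 0 0 / 0 0 19 0 0 / 0 0 0 0 0 / 0 0 0 0 0
t=6: a0@(1,2) a1@(0,0) a2@(0,0) a3@(0,0) a4@(1,2) a5@(0,0) | pheromone: 41 0 0 0 0 / 0 0 22 0 0 / 0 0 0 0 0 / 0 0 0 0 0
t=7: a0@(1,2) a1@(0,0) a2@(0,0) a3@(0,0) a4@(1,2) a5@(0,0) | pheromone: 48 0 0 0 0 / 0 0 25 0 0 / 0 0 0 0 0 / 0 0 0 0 0
t=8: a0@(1,2) a1@(0,0) a2@(0,0) a3@(0,0) a4@(1,2) a5@(0,0) | pheromone: 55 0 0 0 0 / 0 0 28 0 0 / 0 0 0 0 0 / 0 0 0 0 0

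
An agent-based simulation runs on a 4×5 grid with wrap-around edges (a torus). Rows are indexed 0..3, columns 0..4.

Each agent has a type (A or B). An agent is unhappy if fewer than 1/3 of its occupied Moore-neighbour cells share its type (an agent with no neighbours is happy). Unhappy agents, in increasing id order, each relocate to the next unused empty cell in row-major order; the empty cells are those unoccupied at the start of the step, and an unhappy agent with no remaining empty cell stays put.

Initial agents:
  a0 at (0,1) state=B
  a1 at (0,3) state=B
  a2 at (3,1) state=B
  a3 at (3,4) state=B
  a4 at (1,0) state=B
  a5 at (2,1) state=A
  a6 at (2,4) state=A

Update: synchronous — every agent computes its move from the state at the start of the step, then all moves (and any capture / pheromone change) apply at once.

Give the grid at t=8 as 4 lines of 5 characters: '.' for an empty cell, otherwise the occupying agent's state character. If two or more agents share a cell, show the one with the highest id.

.B.BA
BA...
.....
.B..B

t=1: a0@(0,1):B a1@(0,3):B a2@(3,1):B a3@(3,4):B a4@(1,0):B a5@(0,0):A a6@(0,2):A
t=2: a0@(0,1):B a1@(0,3):B a2@(3,1):B a3@(3,4):B a4@(1,0):B a5@(0,4):A a6@(1,1):A
t=3: a0@(0,1):B a1@(0,3):B a2@(3,1):B a3@(3,4):B a4@(1,0):B a5@(0,0):A a6@(0,2):A
t=4: a0@(0,1):B a1@(0,3):B a2@(3,1):B a3@(3,4):B a4@(1,0):B a5@(0,4):A a6@(1,1):A
t=5: a0@(0,1):B a1@(0,3):B a2@(3,1):B a3@(3,4):B a4@(1,0):B a5@(0,0):A a6@(0,2):A
t=6: a0@(0,1):B a1@(0,3):B a2@(3,1):B a3@(3,4):B a4@(1,0):B a5@(0,4):A a6@(1,1):A
t=7: a0@(0,1):B a1@(0,3):B a2@(3,1):B a3@(3,4):B a4@(1,0):B a5@(0,0):A a6@(0,2):A
t=8: a0@(0,1):B a1@(0,3):B a2@(3,1):B a3@(3,4):B a4@(1,0):B a5@(0,4):A a6@(1,1):A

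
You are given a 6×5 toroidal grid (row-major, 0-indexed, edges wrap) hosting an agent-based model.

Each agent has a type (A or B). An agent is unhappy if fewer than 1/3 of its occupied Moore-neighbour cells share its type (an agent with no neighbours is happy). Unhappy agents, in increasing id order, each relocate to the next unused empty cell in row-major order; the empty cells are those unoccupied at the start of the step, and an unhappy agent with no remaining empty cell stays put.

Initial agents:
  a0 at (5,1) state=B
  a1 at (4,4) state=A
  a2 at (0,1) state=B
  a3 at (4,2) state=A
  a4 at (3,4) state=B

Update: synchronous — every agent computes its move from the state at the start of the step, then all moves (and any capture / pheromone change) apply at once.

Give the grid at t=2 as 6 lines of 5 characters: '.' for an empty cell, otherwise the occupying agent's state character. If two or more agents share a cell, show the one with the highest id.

t=1: a0@(5,1):B a1@(0,0):A a2@(0,1):B a3@(0,2):A a4@(0,3):B
t=2: a0@(5,1):B a1@(0,4):A a2@(0,1):B a3@(1,0):A a4@(1,1):B

.B..A
AB...
.....
.....
.....
.B...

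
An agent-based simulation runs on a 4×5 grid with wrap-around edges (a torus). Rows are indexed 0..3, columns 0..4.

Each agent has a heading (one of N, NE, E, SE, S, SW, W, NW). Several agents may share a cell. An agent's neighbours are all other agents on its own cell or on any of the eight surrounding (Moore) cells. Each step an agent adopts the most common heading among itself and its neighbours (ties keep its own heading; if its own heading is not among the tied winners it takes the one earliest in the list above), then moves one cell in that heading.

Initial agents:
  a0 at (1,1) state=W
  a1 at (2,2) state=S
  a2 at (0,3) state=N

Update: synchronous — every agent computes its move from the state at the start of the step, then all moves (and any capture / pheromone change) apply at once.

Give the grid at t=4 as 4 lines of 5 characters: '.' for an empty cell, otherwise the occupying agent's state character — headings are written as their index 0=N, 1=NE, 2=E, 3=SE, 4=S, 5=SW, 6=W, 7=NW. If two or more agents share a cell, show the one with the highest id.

...0.
..6..
..4..
.....

t=1: a0@(1,0):W a1@(3,2):S a2@(3,3):N
t=2: a0@(1,4):W a1@(0,2):S a2@(2,3):N
t=3: a0@(1,3):W a1@(1,2):S a2@(1,3):N
t=4: a0@(1,2):W a1@(2,2):S a2@(0,3):N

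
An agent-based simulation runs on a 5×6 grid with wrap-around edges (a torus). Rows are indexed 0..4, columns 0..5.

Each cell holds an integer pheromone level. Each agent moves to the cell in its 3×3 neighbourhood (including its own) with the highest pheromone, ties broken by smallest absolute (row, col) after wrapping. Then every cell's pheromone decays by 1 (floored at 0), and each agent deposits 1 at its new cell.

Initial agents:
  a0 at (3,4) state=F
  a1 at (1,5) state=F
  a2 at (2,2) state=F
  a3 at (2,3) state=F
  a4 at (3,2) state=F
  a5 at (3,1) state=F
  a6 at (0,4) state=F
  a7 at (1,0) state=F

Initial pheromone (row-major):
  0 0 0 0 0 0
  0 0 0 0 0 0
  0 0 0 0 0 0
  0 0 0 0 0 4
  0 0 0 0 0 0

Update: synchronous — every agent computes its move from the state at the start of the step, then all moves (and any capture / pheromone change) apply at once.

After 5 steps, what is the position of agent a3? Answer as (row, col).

(0, 3)

t=1: a0@(3,5) a1@(0,0) a2@(1,1) a3@(1,2) a4@(2,1) a5@(2,0) a6@(0,3) a7@(0,0) | pheromone: 2 0 0 1 0 0 / 0 1 1 0 0 0 / 1 1 0 0 0 0 / 0 0 0 0 0 4 / 0 0 0 0 0 0
t=2: a0@(3,5) a1@(0,0) a2@(0,0) a3@(0,3) a4@(1,1) a5@(3,5) a6@(0,3) a7@(0,0) | pheromone: 4 0 0 2 0 0 / 0 1 0 0 0 0 / 0 0 0 0 0 0 / 0 0 0 0 0 5 / 0 0 0 0 0 0
t=3: a0@(3,5) a1@(0,0) a2@(0,0) a3@(0,3) a4@(0,0) a5@(3,5) a6@(0,3) a7@(0,0) | pheromone: 7 0 0 3 0 0 / 0 0 0 0 0 0 / 0 0 0 0 0 0 / 0 0 0 0 0 6 / 0 0 0 0 0 0
t=4: a0@(3,5) a1@(0,0) a2@(0,0) a3@(0,3) a4@(0,0) a5@(3,5) a6@(0,3) a7@(0,0) | pheromone: 10 0 0 4 0 0 / 0 0 0 0 0 0 / 0 0 0 0 0 0 / 0 0 0 0 0 7 / 0 0 0 0 0 0
t=5: a0@(3,5) a1@(0,0) a2@(0,0) a3@(0,3) a4@(0,0) a5@(3,5) a6@(0,3) a7@(0,0) | pheromone: 13 0 0 5 0 0 / 0 0 0 0 0 0 / 0 0 0 0 0 0 / 0 0 0 0 0 8 / 0 0 0 0 0 0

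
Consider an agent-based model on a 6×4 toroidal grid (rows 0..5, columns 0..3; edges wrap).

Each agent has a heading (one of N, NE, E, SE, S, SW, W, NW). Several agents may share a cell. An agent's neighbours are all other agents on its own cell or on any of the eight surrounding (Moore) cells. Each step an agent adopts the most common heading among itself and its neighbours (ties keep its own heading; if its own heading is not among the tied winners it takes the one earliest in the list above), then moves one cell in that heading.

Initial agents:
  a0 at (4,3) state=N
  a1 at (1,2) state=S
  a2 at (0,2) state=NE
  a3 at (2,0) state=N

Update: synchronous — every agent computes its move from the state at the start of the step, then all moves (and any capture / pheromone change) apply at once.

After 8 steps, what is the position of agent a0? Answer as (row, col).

t=1: a0@(3,3):N a1@(2,2):S a2@(5,3):NE a3@(1,0):N
t=2: a0@(2,3):N a1@(3,2):S a2@(4,0):NE a3@(0,0):N
t=3: a0@(1,3):N a1@(4,2):S a2@(3,1):NE a3@(5,0):N
t=4: a0@(0,3):N a1@(5,2):S a2@(2,2):NE a3@(4,0):N
t=5: a0@(5,3):N a1@(0,2):S a2@(1,3):NE a3@(3,0):N
t=6: a0@(4,3):N a1@(1,2):S a2@(0,0):NE a3@(2,0):N
t=7: a0@(3,3):N a1@(2,2):S a2@(5,1):NE a3@(1,0):N
t=8: a0@(2,3):N a1@(3,2):S a2@(4,2):NE a3@(0,0):N

(2, 3)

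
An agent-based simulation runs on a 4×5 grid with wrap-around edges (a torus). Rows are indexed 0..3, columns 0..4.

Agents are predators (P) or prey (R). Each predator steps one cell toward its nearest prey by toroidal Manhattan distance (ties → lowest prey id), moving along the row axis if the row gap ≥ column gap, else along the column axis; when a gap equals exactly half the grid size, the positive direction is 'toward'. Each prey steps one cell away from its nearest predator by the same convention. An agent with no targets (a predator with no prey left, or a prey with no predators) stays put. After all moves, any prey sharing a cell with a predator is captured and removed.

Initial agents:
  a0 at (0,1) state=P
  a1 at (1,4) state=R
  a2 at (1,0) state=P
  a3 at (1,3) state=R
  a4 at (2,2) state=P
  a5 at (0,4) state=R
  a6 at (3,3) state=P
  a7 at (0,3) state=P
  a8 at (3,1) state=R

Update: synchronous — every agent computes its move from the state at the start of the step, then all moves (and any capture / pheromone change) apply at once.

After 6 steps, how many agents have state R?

3

t=1: a0@(3,1):P a2@(1,4):P a3@(2,3):R a4@(1,2):P a5@(0,0):R a6@(0,3):P a7@(1,3):P a8@(2,1):R
t=2: a0@(2,1):P a2@(2,4):P a3@(3,3):R a4@(2,2):P a5@(1,0):R a6@(1,3):P a7@(2,3):P a8@(1,1):R
t=3: a0@(1,1):P a2@(3,4):P a3@(0,3):R a4@(3,2):P a5@(0,0):R a6@(2,3):P a7@(3,3):P a8@(0,1):R
t=4: a0@(0,1):P a2@(0,4):P a3@(1,3):R a4@(0,2):P a5@(3,0):R a6@(3,3):P a7@(0,3):P a8@(3,1):R
t=5: a0@(3,1):P a2@(1,4):P a3@(2,3):R a4@(1,2):P a5@(2,0):R a6@(0,3):P a7@(1,3):P a8@(2,1):R
t=6: a0@(2,1):P a2@(2,4):P a3@(3,3):R a4@(2,2):P a5@(1,0):R a6@(1,3):P a7@(2,3):P a8@(1,1):R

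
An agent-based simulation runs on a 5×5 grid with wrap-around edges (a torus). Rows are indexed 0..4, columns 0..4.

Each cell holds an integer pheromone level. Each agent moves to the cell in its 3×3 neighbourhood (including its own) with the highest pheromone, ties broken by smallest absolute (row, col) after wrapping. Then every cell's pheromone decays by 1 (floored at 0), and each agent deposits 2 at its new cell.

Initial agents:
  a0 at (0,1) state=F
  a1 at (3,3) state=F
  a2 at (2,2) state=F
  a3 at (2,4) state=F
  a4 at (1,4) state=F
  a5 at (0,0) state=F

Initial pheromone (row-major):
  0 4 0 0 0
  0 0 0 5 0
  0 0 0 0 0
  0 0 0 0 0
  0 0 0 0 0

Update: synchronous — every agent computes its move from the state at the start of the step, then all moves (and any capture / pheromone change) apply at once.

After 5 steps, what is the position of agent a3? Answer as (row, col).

(1, 3)

t=1: a0@(0,1) a1@(2,2) a2@(1,3) a3@(1,3) a4@(1,3) a5@(0,1) | pheromone: 0 7 0 0 0 / 0 0 0 10 0 / 0 0 2 0 0 / 0 0 0 0 0 / 0 0 0 0 0
t=2: a0@(0,1) a1@(1,3) a2@(1,3) a3@(1,3) a4@(1,3) a5@(0,1) | pheromone: 0 10 0 0 0 / 0 0 0 17 0 / 0 0 1 0 0 / 0 0 0 0 0 / 0 0 0 0 0
t=3: a0@(0,1) a1@(1,3) a2@(1,3) a3@(1,3) a4@(1,3) a5@(0,1) | pheromone: 0 13 0 0 0 / 0 0 0 24 0 / 0 0 0 0 0 / 0 0 0 0 0 / 0 0 0 0 0
t=4: a0@(0,1) a1@(1,3) a2@(1,3) a3@(1,3) a4@(1,3) a5@(0,1) | pheromone: 0 16 0 0 0 / 0 0 0 31 0 / 0 0 0 0 0 / 0 0 0 0 0 / 0 0 0 0 0
t=5: a0@(0,1) a1@(1,3) a2@(1,3) a3@(1,3) a4@(1,3) a5@(0,1) | pheromone: 0 19 0 0 0 / 0 0 0 38 0 / 0 0 0 0 0 / 0 0 0 0 0 / 0 0 0 0 0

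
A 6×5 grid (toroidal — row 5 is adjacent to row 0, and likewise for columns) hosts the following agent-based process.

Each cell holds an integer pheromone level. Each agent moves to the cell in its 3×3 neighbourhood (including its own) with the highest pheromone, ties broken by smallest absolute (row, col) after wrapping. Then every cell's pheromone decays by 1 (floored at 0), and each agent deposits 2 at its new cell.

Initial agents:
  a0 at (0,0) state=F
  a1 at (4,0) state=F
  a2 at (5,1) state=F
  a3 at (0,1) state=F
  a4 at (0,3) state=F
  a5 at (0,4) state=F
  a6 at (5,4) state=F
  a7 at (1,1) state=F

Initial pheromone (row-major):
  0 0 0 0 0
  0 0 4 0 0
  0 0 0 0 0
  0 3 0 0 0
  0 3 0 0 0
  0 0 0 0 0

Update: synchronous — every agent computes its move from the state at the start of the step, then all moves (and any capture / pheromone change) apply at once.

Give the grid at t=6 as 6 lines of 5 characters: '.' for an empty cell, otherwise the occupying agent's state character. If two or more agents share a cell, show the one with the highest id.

F....
..F..
.....
.F...
.....
.....

t=1: a0@(0,0) a1@(3,1) a2@(4,1) a3@(1,2) a4@(1,2) a5@(0,0) a6@(0,0) a7@(1,2) | pheromone: 6 0 0 0 0 / 0 0 9 0 0 / 0 0 0 0 0 / 0 4 0 0 0 / 0 4 0 0 0 / 0 0 0 0 0
t=2: a0@(0,0) a1@(3,1) a2@(3,1) a3@(1,2) a4@(1,2) a5@(0,0) a6@(0,0) a7@(1,2) | pheromone: 11 0 0 0 0 / 0 0 14 0 0 / 0 0 0 0 0 / 0 7 0 0 0 / 0 3 0 0 0 / 0 0 0 0 0
t=3: a0@(0,0) a1@(3,1) a2@(3,1) a3@(1,2) a4@(1,2) a5@(0,0) a6@(0,0) a7@(1,2) | pheromone: 16 0 0 0 0 / 0 0 19 0 0 / 0 0 0 0 0 / 0 10 0 0 0 / 0 2 0 0 0 / 0 0 0 0 0
t=4: a0@(0,0) a1@(3,1) a2@(3,1) a3@(1,2) a4@(1,2) a5@(0,0) a6@(0,0) a7@(1,2) | pheromone: 21 0 0 0 0 / 0 0 24 0 0 / 0 0 0 0 0 / 0 13 0 0 0 / 0 1 0 0 0 / 0 0 0 0 0
t=5: a0@(0,0) a1@(3,1) a2@(3,1) a3@(1,2) a4@(1,2) a5@(0,0) a6@(0,0) a7@(1,2) | pheromone: 26 0 0 0 0 / 0 0 29 0 0 / 0 0 0 0 0 / 0 16 0 0 0 / 0 0 0 0 0 / 0 0 0 0 0
t=6: a0@(0,0) a1@(3,1) a2@(3,1) a3@(1,2) a4@(1,2) a5@(0,0) a6@(0,0) a7@(1,2) | pheromone: 31 0 0 0 0 / 0 0 34 0 0 / 0 0 0 0 0 / 0 19 0 0 0 / 0 0 0 0 0 / 0 0 0 0 0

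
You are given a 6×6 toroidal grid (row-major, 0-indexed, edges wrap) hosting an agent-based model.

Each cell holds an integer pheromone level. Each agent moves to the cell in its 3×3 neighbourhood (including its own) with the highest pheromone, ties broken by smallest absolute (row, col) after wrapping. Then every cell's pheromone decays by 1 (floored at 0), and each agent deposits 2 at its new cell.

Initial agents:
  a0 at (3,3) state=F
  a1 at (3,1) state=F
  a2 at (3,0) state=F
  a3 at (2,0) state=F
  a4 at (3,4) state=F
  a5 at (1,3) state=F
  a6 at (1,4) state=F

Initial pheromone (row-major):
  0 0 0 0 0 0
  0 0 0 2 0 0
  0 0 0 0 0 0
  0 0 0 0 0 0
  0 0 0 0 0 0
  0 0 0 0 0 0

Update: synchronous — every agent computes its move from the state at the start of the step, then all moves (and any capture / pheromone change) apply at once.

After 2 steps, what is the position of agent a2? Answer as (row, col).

(2, 0)

t=1: a0@(2,2) a1@(2,0) a2@(2,0) a3@(1,0) a4@(2,3) a5@(1,3) a6@(1,3) | pheromone: 0 0 0 0 0 0 / 2 0 0 5 0 0 / 4 0 2 2 0 0 / 0 0 0 0 0 0 / 0 0 0 0 0 0 / 0 0 0 0 0 0
t=2: a0@(1,3) a1@(2,0) a2@(2,0) a3@(2,0) a4@(1,3) a5@(1,3) a6@(1,3) | pheromone: 0 0 0 0 0 0 / 1 0 0 12 0 0 / 9 0 1 1 0 0 / 0 0 0 0 0 0 / 0 0 0 0 0 0 / 0 0 0 0 0 0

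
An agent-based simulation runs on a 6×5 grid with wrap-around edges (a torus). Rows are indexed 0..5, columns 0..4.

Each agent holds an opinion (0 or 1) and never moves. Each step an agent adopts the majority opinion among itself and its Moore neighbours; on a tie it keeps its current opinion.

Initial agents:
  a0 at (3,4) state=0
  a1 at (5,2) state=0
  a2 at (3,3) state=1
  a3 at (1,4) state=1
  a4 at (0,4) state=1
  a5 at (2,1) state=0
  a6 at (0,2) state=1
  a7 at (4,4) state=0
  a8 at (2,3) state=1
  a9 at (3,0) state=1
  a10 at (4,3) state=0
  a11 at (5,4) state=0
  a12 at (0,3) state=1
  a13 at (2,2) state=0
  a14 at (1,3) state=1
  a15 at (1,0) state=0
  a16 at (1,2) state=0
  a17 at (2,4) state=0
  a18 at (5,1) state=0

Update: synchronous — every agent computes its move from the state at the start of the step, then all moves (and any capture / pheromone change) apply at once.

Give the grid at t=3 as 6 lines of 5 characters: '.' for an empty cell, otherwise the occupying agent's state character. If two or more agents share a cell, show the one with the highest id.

t=1: a0@(3,4):0 a1@(5,2):0 a2@(3,3):0 a3@(1,4):1 a4@(0,4):1 a5@(2,1):0 a6@(0,2):1 a7@(4,4):0 a8@(2,3):1 a9@(3,0):0 a10@(4,3):0 a11@(5,4):0 a12@(0,3):1 a13@(2,2):0 a14@(1,3):1 a15@(1,0):0 a16@(1,2):1 a17@(2,4):1 a18@(5,1):0
t=2: a0@(3,4):0 a1@(5,2):0 a2@(3,3):0 a3@(1,4):1 a4@(0,4):1 a5@(2,1):0 a6@(0,2):1 a7@(4,4):0 a8@(2,3):1 a9@(3,0):0 a10@(4,3):0 a11@(5,4):0 a12@(0,3):1 a13@(2,2):0 a14@(1,3):1 a15@(1,0):1 a16@(1,2):1 a17@(2,4):1 a18@(5,1):0
t=3: (unchanged — steady state)

..111
1.111
.0011
0..00
...00
.00.0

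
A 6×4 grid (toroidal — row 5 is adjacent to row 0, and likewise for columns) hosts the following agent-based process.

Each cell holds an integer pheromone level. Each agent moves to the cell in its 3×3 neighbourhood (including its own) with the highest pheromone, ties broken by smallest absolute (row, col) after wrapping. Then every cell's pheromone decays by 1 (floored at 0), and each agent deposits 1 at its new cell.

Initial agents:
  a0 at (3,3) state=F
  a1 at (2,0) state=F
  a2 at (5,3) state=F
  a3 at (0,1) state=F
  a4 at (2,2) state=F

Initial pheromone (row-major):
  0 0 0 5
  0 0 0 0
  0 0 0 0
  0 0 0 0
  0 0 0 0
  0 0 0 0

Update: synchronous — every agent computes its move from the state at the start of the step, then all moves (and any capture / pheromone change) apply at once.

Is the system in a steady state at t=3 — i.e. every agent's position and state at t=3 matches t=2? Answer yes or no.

no

t=1: a0@(2,0) a1@(1,0) a2@(0,3) a3@(0,0) a4@(1,1) | pheromone: 1 0 0 5 / 1 1 0 0 / 1 0 0 0 / 0 0 0 0 / 0 0 0 0 / 0 0 0 0
t=2: a0@(1,0) a1@(0,3) a2@(0,3) a3@(0,3) a4@(0,0) | pheromone: 1 0 0 7 / 1 0 0 0 / 0 0 0 0 / 0 0 0 0 / 0 0 0 0 / 0 0 0 0
t=3: a0@(0,3) a1@(0,3) a2@(0,3) a3@(0,3) a4@(0,3) | pheromone: 0 0 0 11 / 0 0 0 0 / 0 0 0 0 / 0 0 0 0 / 0 0 0 0 / 0 0 0 0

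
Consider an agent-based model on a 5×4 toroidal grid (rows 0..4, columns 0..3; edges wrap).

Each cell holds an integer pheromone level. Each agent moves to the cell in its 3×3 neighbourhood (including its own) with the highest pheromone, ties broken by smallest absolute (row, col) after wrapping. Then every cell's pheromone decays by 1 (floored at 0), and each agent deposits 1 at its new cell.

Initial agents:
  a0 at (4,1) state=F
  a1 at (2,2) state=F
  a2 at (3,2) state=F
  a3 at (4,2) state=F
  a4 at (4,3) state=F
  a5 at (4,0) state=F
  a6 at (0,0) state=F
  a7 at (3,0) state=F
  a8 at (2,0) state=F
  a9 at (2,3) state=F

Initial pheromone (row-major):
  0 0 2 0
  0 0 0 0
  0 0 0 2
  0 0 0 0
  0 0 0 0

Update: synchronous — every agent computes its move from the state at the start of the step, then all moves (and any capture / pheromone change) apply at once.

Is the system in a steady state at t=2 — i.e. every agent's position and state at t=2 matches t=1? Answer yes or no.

t=1: a0@(0,2) a1@(2,3) a2@(2,3) a3@(0,2) a4@(0,2) a5@(0,0) a6@(0,0) a7@(2,3) a8@(2,3) a9@(2,3) | pheromone: 2 0 4 0 / 0 0 0 0 / 0 0 0 6 / 0 0 0 0 / 0 0 0 0
t=2: a0@(0,2) a1@(2,3) a2@(2,3) a3@(0,2) a4@(0,2) a5@(0,0) a6@(0,0) a7@(2,3) a8@(2,3) a9@(2,3) | pheromone: 3 0 6 0 / 0 0 0 0 / 0 0 0 10 / 0 0 0 0 / 0 0 0 0

yes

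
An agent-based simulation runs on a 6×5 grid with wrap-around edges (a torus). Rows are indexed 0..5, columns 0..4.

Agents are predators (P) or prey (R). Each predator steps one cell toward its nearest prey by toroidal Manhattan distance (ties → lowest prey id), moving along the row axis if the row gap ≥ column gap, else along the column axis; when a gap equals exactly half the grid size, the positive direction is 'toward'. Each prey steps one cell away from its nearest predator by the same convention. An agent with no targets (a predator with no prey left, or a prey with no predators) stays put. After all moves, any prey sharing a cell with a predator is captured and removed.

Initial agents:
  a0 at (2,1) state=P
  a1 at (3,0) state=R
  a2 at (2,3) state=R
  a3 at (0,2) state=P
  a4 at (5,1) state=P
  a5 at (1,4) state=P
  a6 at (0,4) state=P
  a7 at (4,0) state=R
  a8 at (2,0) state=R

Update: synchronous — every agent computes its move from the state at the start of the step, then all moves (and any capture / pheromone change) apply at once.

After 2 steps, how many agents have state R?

1

t=1: a0@(2,0):P a1@(4,0):R a3@(1,2):P a4@(4,1):P a5@(2,4):P a6@(1,4):P a7@(3,0):R
t=2: a0@(3,0):P a1@(4,4):R a3@(2,2):P a4@(4,0):P a5@(3,4):P a6@(2,4):P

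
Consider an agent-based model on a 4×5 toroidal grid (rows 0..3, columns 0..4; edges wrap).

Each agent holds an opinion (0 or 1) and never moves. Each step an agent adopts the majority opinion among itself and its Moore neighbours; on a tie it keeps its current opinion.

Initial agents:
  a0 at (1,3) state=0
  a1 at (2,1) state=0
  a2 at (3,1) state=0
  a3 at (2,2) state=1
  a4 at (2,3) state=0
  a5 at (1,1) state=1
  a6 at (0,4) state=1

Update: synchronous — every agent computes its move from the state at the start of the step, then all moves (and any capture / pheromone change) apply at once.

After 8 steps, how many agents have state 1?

1

t=1: a0@(1,3):0 a1@(2,1):0 a2@(3,1):0 a3@(2,2):0 a4@(2,3):0 a5@(1,1):1 a6@(0,4):1
t=2: a0@(1,3):0 a1@(2,1):0 a2@(3,1):0 a3@(2,2):0 a4@(2,3):0 a5@(1,1):0 a6@(0,4):1
t=3: (unchanged — steady state)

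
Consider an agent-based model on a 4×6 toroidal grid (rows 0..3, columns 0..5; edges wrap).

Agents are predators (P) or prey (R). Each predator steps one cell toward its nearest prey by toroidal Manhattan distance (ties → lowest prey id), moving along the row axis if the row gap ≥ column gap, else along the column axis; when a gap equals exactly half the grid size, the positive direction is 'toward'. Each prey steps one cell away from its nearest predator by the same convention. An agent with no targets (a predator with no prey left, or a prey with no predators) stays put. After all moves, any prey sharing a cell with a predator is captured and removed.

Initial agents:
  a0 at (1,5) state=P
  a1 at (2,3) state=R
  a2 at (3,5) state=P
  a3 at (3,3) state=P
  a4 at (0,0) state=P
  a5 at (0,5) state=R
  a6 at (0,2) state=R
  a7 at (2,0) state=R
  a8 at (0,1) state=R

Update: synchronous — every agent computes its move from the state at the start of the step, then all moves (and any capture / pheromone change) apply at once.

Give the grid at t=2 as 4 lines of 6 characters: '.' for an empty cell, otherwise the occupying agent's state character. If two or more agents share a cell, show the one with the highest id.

t=1: a0@(0,5):P a1@(1,3):R a2@(0,5):P a3@(2,3):P a4@(0,5):P a5@(3,5):R a6@(1,2):R a7@(3,0):R a8@(0,2):R
t=2: a0@(3,5):P a1@(0,3):R a2@(3,5):P a3@(1,3):P a4@(3,5):P a5@(2,5):R a6@(0,2):R a7@(2,0):R a8@(0,1):R

.RRR..
...P..
R....R
.....P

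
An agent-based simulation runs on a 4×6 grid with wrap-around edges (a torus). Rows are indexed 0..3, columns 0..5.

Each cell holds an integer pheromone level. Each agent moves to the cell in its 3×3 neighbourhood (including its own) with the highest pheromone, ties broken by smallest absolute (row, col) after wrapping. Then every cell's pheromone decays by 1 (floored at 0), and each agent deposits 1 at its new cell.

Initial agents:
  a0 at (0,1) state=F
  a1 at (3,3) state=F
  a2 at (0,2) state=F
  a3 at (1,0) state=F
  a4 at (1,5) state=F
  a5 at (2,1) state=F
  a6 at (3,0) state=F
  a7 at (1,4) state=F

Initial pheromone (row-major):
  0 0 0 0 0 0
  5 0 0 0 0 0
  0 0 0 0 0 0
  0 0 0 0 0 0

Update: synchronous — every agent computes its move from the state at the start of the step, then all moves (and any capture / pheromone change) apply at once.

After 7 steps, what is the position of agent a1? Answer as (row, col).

(1, 0)

t=1: a0@(1,0) a1@(0,2) a2@(0,1) a3@(1,0) a4@(1,0) a5@(1,0) a6@(0,0) a7@(0,3) | pheromone: 1 1 1 1 0 0 / 8 0 0 0 0 0 / 0 0 0 0 0 0 / 0 0 0 0 0 0
t=2: a0@(1,0) a1@(0,1) a2@(1,0) a3@(1,0) a4@(1,0) a5@(1,0) a6@(1,0) a7@(0,2) | pheromone: 0 1 1 0 0 0 / 13 0 0 0 0 0 / 0 0 0 0 0 0 / 0 0 0 0 0 0
t=3: a0@(1,0) a1@(1,0) a2@(1,0) a3@(1,0) a4@(1,0) a5@(1,0) a6@(1,0) a7@(0,1) | pheromone: 0 1 0 0 0 0 / 19 0 0 0 0 0 / 0 0 0 0 0 0 / 0 0 0 0 0 0
t=4: a0@(1,0) a1@(1,0) a2@(1,0) a3@(1,0) a4@(1,0) a5@(1,0) a6@(1,0) a7@(1,0) | pheromone: 0 0 0 0 0 0 / 26 0 0 0 0 0 / 0 0 0 0 0 0 / 0 0 0 0 0 0
t=5: a0@(1,0) a1@(1,0) a2@(1,0) a3@(1,0) a4@(1,0) a5@(1,0) a6@(1,0) a7@(1,0) | pheromone: 0 0 0 0 0 0 / 33 0 0 0 0 0 / 0 0 0 0 0 0 / 0 0 0 0 0 0
t=6: a0@(1,0) a1@(1,0) a2@(1,0) a3@(1,0) a4@(1,0) a5@(1,0) a6@(1,0) a7@(1,0) | pheromone: 0 0 0 0 0 0 / 40 0 0 0 0 0 / 0 0 0 0 0 0 / 0 0 0 0 0 0
t=7: a0@(1,0) a1@(1,0) a2@(1,0) a3@(1,0) a4@(1,0) a5@(1,0) a6@(1,0) a7@(1,0) | pheromone: 0 0 0 0 0 0 / 47 0 0 0 0 0 / 0 0 0 0 0 0 / 0 0 0 0 0 0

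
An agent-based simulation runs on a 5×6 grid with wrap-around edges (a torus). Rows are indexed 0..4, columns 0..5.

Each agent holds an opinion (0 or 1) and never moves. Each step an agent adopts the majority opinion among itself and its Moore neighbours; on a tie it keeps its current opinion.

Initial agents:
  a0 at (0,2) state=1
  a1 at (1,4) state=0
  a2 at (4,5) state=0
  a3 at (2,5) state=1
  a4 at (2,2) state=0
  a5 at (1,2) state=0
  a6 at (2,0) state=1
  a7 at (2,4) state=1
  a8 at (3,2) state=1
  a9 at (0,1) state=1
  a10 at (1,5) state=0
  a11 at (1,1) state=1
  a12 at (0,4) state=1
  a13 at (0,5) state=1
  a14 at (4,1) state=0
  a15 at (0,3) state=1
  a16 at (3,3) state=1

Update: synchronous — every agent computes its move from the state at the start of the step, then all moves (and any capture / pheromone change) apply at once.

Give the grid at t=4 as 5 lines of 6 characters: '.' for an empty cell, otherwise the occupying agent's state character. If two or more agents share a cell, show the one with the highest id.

.11111
.11.11
1.1.11
..11..
.1...1

t=1: a0@(0,2):1 a1@(1,4):1 a2@(4,5):1 a3@(2,5):1 a4@(2,2):1 a5@(1,2):1 a6@(2,0):1 a7@(2,4):1 a8@(3,2):1 a9@(0,1):1 a10@(1,5):1 a11@(1,1):1 a12@(0,4):1 a13@(0,5):0 a14@(4,1):1 a15@(0,3):1 a16@(3,3):1
t=2: a0@(0,2):1 a1@(1,4):1 a2@(4,5):1 a3@(2,5):1 a4@(2,2):1 a5@(1,2):1 a6@(2,0):1 a7@(2,4):1 a8@(3,2):1 a9@(0,1):1 a10@(1,5):1 a11@(1,1):1 a12@(0,4):1 a13@(0,5):1 a14@(4,1):1 a15@(0,3):1 a16@(3,3):1
t=3: (unchanged — steady state)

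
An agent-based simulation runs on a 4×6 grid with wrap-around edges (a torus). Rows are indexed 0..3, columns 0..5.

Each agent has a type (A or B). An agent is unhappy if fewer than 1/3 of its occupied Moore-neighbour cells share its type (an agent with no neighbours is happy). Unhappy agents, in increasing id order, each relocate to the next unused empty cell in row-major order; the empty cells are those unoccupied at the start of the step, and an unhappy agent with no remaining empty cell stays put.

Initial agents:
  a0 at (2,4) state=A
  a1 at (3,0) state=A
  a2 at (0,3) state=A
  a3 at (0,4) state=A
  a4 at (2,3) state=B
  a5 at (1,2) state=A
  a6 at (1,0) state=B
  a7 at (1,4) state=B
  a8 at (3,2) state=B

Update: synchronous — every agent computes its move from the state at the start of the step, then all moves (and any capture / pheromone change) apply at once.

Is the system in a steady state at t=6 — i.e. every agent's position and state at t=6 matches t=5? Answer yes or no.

yes

t=1: a0@(0,0):A a1@(3,0):A a2@(0,3):A a3@(0,4):A a4@(2,3):B a5@(1,2):A a6@(1,0):B a7@(0,1):B a8@(3,2):B
t=2: (unchanged — steady state)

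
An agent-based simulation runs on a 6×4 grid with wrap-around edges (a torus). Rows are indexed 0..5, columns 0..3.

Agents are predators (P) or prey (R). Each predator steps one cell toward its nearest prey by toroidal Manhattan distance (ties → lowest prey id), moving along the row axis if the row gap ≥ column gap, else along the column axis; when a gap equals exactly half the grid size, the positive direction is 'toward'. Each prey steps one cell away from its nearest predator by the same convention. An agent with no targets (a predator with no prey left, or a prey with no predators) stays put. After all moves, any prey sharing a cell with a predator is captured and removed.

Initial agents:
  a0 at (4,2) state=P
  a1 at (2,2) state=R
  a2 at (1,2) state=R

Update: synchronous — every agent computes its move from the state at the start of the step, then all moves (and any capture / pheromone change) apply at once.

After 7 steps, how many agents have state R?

t=1: a0@(3,2):P a1@(1,2):R a2@(0,2):R
t=2: a0@(2,2):P a1@(0,2):R a2@(5,2):R
t=3: a0@(1,2):P a1@(5,2):R a2@(4,2):R
t=4: a0@(0,2):P a1@(4,2):R a2@(3,2):R
t=5: a0@(5,2):P a1@(3,2):R a2@(2,2):R
t=6: a0@(4,2):P a1@(2,2):R a2@(1,2):R
t=7: a0@(3,2):P a1@(1,2):R a2@(0,2):R

2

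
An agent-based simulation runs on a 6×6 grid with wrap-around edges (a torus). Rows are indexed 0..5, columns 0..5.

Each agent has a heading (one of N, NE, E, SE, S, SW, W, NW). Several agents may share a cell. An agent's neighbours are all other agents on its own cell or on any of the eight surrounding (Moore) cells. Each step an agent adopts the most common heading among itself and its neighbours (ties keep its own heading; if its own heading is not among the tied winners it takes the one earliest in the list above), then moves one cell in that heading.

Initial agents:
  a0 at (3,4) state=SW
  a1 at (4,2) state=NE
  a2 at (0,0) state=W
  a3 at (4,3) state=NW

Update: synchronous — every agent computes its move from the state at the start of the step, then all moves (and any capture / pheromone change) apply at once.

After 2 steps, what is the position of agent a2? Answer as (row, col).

(0, 4)

t=1: a0@(4,3):SW a1@(3,3):NE a2@(0,5):W a3@(3,2):NW
t=2: a0@(5,2):SW a1@(2,4):NE a2@(0,4):W a3@(2,1):NW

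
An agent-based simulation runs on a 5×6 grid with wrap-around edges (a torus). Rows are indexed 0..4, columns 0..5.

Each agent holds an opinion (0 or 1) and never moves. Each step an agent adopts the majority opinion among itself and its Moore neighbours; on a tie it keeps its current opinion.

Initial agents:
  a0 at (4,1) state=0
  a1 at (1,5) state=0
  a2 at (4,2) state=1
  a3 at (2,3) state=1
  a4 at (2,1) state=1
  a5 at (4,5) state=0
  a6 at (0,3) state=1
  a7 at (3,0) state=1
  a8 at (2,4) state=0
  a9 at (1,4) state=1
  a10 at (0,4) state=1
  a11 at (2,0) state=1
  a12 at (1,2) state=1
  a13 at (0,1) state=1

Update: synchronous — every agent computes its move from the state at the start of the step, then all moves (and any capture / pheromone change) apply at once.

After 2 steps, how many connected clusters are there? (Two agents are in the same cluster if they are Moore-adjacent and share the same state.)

1

t=1: a0@(4,1):1 a1@(1,5):1 a2@(4,2):1 a3@(2,3):1 a4@(2,1):1 a5@(4,5):1 a6@(0,3):1 a7@(3,0):1 a8@(2,4):0 a9@(1,4):1 a10@(0,4):1 a11@(2,0):1 a12@(1,2):1 a13@(0,1):1
t=2: a0@(4,1):1 a1@(1,5):1 a2@(4,2):1 a3@(2,3):1 a4@(2,1):1 a5@(4,5):1 a6@(0,3):1 a7@(3,0):1 a8@(2,4):1 a9@(1,4):1 a10@(0,4):1 a11@(2,0):1 a12@(1,2):1 a13@(0,1):1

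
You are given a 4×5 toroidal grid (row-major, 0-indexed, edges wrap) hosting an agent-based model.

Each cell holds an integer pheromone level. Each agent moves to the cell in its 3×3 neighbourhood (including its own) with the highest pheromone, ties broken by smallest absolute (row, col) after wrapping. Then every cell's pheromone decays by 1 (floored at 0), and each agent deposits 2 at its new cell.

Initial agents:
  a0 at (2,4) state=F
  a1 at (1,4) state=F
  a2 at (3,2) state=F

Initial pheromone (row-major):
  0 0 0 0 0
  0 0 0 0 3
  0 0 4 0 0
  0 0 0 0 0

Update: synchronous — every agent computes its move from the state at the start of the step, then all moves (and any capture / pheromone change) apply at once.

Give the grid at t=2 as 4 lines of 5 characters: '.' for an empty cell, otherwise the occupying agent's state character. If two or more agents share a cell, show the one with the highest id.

t=1: a0@(1,4) a1@(1,4) a2@(2,2) | pheromone: 0 0 0 0 0 / 0 0 0 0 6 / 0 0 5 0 0 / 0 0 0 0 0
t=2: a0@(1,4) a1@(1,4) a2@(2,2) | pheromone: 0 0 0 0 0 / 0 0 0 0 9 / 0 0 6 0 0 / 0 0 0 0 0

.....
....F
..F..
.....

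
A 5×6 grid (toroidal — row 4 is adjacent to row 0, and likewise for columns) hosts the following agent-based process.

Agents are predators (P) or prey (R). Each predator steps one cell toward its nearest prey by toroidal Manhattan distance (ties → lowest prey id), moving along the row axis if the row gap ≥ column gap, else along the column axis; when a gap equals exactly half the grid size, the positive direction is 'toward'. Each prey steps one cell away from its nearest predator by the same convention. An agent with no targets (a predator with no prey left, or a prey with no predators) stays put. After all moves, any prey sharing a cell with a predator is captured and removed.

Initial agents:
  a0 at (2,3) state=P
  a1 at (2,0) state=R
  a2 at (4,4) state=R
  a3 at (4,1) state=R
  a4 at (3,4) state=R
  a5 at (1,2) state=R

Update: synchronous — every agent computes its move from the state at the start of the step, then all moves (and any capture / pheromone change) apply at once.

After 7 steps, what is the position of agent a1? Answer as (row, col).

t=1: a0@(3,3):P a1@(2,5):R a2@(0,4):R a3@(0,1):R a4@(4,4):R a5@(0,2):R
t=2: a0@(4,3):P a1@(2,0):R a2@(1,4):R a3@(1,1):R a4@(0,4):R a5@(1,2):R
t=3: a0@(0,3):P a1@(2,5):R a2@(2,4):R a3@(2,1):R a4@(1,4):R a5@(2,2):R
t=4: a0@(1,3):P a1@(3,5):R a2@(3,4):R a3@(3,1):R a4@(2,4):R a5@(3,2):R
t=5: a0@(2,3):P a1@(4,5):R a2@(4,4):R a3@(4,1):R a4@(3,4):R a5@(4,2):R
t=6: a0@(3,3):P a1@(0,5):R a2@(0,4):R a3@(0,1):R a4@(4,4):R a5@(0,2):R
t=7: a0@(4,3):P a1@(1,5):R a2@(1,4):R a3@(1,1):R a4@(0,4):R a5@(1,2):R

(1, 5)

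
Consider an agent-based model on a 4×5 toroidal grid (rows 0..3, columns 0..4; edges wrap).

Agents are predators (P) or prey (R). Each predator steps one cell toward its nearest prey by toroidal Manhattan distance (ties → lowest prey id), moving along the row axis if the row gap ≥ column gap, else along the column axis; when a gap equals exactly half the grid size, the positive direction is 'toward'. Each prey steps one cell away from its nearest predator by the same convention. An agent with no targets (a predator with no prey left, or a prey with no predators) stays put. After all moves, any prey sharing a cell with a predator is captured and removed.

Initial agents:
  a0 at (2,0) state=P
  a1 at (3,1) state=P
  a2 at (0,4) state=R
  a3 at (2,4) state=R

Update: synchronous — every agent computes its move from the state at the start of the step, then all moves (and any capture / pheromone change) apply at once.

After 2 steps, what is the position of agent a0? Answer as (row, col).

t=1: a0@(2,4):P a1@(3,0):P a2@(3,4):R a3@(2,3):R
t=2: a0@(3,4):P a1@(3,4):P a2@(0,4):R a3@(2,2):R

(3, 4)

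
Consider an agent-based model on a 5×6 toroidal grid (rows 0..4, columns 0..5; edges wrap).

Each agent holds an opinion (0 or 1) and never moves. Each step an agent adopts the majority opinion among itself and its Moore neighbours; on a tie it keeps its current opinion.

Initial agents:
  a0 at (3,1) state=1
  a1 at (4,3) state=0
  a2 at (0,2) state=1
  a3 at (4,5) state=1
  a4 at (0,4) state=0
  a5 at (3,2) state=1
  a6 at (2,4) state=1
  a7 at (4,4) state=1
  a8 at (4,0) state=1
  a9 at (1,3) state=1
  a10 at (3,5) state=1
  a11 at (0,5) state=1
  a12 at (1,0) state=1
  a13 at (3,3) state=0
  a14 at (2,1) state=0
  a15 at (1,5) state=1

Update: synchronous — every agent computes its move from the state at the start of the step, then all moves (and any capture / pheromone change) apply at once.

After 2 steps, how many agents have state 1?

t=1: a0@(3,1):1 a1@(4,3):0 a2@(0,2):1 a3@(4,5):1 a4@(0,4):1 a5@(3,2):0 a6@(2,4):1 a7@(4,4):1 a8@(4,0):1 a9@(1,3):1 a10@(3,5):1 a11@(0,5):1 a12@(1,0):1 a13@(3,3):1 a14@(2,1):1 a15@(1,5):1
t=2: a0@(3,1):1 a1@(4,3):1 a2@(0,2):1 a3@(4,5):1 a4@(0,4):1 a5@(3,2):1 a6@(2,4):1 a7@(4,4):1 a8@(4,0):1 a9@(1,3):1 a10@(3,5):1 a11@(0,5):1 a12@(1,0):1 a13@(3,3):1 a14@(2,1):1 a15@(1,5):1

16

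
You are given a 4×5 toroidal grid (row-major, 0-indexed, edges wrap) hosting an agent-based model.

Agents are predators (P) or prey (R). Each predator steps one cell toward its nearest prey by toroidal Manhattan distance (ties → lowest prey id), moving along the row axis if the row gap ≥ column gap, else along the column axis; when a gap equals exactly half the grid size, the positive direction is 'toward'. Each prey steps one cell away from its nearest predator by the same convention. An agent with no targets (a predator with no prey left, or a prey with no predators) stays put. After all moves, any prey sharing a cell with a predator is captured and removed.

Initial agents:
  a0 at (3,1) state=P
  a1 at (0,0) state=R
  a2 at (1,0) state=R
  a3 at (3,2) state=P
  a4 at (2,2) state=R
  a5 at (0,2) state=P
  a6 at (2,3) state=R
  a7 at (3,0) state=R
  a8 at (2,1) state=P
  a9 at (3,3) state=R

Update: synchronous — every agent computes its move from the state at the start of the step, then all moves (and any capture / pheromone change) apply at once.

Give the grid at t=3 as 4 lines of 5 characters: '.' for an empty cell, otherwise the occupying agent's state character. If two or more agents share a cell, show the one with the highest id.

..P..
P....
R....
..R..

t=1: a0@(3,0):P a1@(1,0):R a2@(0,0):R a3@(2,2):P a4@(1,2):R a5@(0,1):P a6@(1,3):R a7@(3,4):R a8@(2,2):P a9@(3,4):R
t=2: a0@(0,0):P a2@(1,0):R a3@(1,2):P a4@(0,2):R a5@(0,0):P a6@(0,3):R a7@(3,3):R a8@(1,2):P a9@(3,3):R
t=3: a0@(1,0):P a2@(2,0):R a3@(0,2):P a4@(3,2):R a5@(1,0):P a7@(3,2):R a8@(0,2):P a9@(3,2):R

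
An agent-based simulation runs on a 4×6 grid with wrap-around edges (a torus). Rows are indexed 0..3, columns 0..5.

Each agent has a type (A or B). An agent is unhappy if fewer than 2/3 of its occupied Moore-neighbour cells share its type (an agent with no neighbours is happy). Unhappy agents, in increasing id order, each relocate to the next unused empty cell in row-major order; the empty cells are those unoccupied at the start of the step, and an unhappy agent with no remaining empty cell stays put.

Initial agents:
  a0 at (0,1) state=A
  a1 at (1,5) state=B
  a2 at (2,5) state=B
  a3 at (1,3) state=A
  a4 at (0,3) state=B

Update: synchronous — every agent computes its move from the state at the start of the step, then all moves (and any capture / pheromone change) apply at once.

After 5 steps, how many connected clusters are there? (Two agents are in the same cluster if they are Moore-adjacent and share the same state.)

4

t=1: a0@(0,1):A a1@(1,5):B a2@(2,5):B a3@(0,0):A a4@(0,2):B
t=2: a0@(0,3):A a1@(0,4):B a2@(2,5):B a3@(0,5):A a4@(1,0):B
t=3: a0@(0,0):A a1@(0,1):B a2@(2,5):B a3@(0,2):A a4@(1,1):B
t=4: a0@(0,3):A a1@(0,4):B a2@(2,5):B a3@(0,5):A a4@(1,0):B
t=5: a0@(0,0):A a1@(0,1):B a2@(2,5):B a3@(0,2):A a4@(1,1):B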